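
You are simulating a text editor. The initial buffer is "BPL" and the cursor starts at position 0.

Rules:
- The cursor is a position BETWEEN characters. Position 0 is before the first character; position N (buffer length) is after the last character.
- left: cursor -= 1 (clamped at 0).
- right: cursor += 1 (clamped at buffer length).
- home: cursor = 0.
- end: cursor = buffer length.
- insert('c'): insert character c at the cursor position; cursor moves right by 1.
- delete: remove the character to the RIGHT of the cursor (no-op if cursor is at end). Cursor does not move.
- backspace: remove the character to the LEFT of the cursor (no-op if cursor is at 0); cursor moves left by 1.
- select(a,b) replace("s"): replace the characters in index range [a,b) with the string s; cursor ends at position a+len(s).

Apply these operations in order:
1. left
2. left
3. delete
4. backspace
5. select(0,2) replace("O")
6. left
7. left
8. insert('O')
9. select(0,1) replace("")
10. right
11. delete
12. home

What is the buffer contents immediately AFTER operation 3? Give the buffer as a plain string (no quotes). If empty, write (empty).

Answer: PL

Derivation:
After op 1 (left): buf='BPL' cursor=0
After op 2 (left): buf='BPL' cursor=0
After op 3 (delete): buf='PL' cursor=0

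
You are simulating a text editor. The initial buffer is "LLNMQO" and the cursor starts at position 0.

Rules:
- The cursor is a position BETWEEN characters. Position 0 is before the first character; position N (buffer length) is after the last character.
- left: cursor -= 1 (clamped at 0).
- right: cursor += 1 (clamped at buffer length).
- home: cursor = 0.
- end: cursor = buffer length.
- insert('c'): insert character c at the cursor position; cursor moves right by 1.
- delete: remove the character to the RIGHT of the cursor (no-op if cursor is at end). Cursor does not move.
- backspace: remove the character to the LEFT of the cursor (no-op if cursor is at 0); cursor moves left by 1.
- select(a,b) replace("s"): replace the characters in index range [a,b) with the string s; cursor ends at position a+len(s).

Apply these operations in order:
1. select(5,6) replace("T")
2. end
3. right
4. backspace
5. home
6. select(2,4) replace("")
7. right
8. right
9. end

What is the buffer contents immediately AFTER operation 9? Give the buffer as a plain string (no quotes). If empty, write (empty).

After op 1 (select(5,6) replace("T")): buf='LLNMQT' cursor=6
After op 2 (end): buf='LLNMQT' cursor=6
After op 3 (right): buf='LLNMQT' cursor=6
After op 4 (backspace): buf='LLNMQ' cursor=5
After op 5 (home): buf='LLNMQ' cursor=0
After op 6 (select(2,4) replace("")): buf='LLQ' cursor=2
After op 7 (right): buf='LLQ' cursor=3
After op 8 (right): buf='LLQ' cursor=3
After op 9 (end): buf='LLQ' cursor=3

Answer: LLQ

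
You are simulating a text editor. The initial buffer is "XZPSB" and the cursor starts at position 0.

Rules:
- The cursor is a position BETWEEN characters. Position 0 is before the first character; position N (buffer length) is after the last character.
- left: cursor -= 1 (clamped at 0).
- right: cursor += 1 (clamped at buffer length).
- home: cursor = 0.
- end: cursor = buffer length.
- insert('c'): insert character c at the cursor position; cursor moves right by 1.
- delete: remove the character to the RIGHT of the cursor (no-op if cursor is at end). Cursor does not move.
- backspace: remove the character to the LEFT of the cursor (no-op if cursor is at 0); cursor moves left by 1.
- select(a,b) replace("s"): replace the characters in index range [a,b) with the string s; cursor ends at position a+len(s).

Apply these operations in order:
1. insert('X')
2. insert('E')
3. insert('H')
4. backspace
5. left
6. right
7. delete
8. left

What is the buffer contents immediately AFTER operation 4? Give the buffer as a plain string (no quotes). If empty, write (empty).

After op 1 (insert('X')): buf='XXZPSB' cursor=1
After op 2 (insert('E')): buf='XEXZPSB' cursor=2
After op 3 (insert('H')): buf='XEHXZPSB' cursor=3
After op 4 (backspace): buf='XEXZPSB' cursor=2

Answer: XEXZPSB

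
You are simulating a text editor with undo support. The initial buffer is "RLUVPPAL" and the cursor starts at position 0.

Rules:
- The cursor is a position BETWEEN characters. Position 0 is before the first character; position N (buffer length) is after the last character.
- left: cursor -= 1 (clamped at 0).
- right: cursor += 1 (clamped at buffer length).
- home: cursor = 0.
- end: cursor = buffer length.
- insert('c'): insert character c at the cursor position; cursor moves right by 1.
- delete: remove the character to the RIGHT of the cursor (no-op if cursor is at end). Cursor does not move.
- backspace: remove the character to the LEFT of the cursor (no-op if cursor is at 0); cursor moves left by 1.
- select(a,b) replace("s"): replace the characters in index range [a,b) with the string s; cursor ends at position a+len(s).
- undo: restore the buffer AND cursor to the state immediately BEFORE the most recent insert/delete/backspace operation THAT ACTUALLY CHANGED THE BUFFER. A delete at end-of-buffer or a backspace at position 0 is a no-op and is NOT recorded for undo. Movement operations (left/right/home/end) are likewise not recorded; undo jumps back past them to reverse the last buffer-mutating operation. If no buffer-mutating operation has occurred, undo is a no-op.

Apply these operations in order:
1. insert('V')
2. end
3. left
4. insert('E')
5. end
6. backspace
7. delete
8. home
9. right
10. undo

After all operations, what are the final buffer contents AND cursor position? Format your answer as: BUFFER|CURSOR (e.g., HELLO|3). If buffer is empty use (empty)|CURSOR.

Answer: VRLUVPPAEL|10

Derivation:
After op 1 (insert('V')): buf='VRLUVPPAL' cursor=1
After op 2 (end): buf='VRLUVPPAL' cursor=9
After op 3 (left): buf='VRLUVPPAL' cursor=8
After op 4 (insert('E')): buf='VRLUVPPAEL' cursor=9
After op 5 (end): buf='VRLUVPPAEL' cursor=10
After op 6 (backspace): buf='VRLUVPPAE' cursor=9
After op 7 (delete): buf='VRLUVPPAE' cursor=9
After op 8 (home): buf='VRLUVPPAE' cursor=0
After op 9 (right): buf='VRLUVPPAE' cursor=1
After op 10 (undo): buf='VRLUVPPAEL' cursor=10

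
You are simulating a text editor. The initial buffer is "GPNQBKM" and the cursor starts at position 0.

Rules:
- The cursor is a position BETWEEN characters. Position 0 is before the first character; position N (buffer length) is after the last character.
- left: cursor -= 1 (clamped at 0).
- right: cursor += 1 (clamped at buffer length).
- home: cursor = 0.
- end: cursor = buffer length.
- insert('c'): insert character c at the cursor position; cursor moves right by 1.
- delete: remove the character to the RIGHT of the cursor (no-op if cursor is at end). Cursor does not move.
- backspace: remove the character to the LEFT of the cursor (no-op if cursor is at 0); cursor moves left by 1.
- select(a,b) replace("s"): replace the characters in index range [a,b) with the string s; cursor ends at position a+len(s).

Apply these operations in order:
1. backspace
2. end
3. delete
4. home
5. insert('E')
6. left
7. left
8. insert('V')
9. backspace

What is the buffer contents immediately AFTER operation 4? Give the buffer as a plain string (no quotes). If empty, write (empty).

Answer: GPNQBKM

Derivation:
After op 1 (backspace): buf='GPNQBKM' cursor=0
After op 2 (end): buf='GPNQBKM' cursor=7
After op 3 (delete): buf='GPNQBKM' cursor=7
After op 4 (home): buf='GPNQBKM' cursor=0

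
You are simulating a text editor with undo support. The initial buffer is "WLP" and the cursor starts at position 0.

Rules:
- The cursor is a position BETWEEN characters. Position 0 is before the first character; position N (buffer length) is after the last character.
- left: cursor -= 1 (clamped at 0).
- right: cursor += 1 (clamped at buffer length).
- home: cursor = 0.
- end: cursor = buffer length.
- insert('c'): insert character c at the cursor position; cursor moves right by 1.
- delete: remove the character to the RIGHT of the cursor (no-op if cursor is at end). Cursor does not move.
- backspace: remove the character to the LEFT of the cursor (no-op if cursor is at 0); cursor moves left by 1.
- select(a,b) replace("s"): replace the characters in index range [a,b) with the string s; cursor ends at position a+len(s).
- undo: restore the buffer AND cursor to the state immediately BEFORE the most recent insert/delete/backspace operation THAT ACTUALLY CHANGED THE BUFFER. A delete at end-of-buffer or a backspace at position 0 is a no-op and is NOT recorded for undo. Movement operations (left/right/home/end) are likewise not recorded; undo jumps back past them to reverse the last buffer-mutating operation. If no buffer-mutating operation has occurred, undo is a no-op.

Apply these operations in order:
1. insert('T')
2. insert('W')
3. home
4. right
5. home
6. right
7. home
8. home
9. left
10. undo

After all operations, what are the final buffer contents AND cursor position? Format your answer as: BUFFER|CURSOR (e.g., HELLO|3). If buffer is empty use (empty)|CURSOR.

Answer: TWLP|1

Derivation:
After op 1 (insert('T')): buf='TWLP' cursor=1
After op 2 (insert('W')): buf='TWWLP' cursor=2
After op 3 (home): buf='TWWLP' cursor=0
After op 4 (right): buf='TWWLP' cursor=1
After op 5 (home): buf='TWWLP' cursor=0
After op 6 (right): buf='TWWLP' cursor=1
After op 7 (home): buf='TWWLP' cursor=0
After op 8 (home): buf='TWWLP' cursor=0
After op 9 (left): buf='TWWLP' cursor=0
After op 10 (undo): buf='TWLP' cursor=1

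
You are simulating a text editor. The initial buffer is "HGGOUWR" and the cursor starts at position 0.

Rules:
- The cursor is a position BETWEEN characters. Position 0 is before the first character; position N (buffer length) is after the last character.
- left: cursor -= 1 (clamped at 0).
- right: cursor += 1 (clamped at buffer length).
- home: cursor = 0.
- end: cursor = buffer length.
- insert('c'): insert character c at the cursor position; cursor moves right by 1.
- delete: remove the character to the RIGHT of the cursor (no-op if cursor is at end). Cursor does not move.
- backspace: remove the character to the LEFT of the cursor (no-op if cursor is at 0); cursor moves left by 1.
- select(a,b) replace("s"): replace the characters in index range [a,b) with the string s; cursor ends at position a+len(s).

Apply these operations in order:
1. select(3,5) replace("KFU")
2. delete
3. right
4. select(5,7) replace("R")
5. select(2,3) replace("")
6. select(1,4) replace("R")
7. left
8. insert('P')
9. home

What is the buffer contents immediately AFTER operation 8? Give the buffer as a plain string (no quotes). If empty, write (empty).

Answer: HPRR

Derivation:
After op 1 (select(3,5) replace("KFU")): buf='HGGKFUWR' cursor=6
After op 2 (delete): buf='HGGKFUR' cursor=6
After op 3 (right): buf='HGGKFUR' cursor=7
After op 4 (select(5,7) replace("R")): buf='HGGKFR' cursor=6
After op 5 (select(2,3) replace("")): buf='HGKFR' cursor=2
After op 6 (select(1,4) replace("R")): buf='HRR' cursor=2
After op 7 (left): buf='HRR' cursor=1
After op 8 (insert('P')): buf='HPRR' cursor=2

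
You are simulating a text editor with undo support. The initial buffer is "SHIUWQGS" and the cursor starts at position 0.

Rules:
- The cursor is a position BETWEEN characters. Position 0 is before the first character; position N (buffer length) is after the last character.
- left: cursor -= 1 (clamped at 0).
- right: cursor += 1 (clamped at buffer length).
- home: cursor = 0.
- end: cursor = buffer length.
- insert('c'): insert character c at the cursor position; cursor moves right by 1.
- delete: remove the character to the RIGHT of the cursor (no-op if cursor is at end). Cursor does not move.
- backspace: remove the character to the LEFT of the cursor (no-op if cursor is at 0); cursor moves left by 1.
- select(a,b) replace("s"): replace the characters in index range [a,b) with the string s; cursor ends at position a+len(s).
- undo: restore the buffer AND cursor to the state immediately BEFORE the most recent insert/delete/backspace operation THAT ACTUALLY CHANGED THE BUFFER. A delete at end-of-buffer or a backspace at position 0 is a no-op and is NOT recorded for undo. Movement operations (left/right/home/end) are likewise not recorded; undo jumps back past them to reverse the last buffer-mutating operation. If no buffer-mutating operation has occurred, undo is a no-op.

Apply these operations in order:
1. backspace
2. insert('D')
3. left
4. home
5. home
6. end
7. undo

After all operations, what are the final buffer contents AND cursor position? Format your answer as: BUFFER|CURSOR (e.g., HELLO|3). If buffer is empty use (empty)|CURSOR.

Answer: SHIUWQGS|0

Derivation:
After op 1 (backspace): buf='SHIUWQGS' cursor=0
After op 2 (insert('D')): buf='DSHIUWQGS' cursor=1
After op 3 (left): buf='DSHIUWQGS' cursor=0
After op 4 (home): buf='DSHIUWQGS' cursor=0
After op 5 (home): buf='DSHIUWQGS' cursor=0
After op 6 (end): buf='DSHIUWQGS' cursor=9
After op 7 (undo): buf='SHIUWQGS' cursor=0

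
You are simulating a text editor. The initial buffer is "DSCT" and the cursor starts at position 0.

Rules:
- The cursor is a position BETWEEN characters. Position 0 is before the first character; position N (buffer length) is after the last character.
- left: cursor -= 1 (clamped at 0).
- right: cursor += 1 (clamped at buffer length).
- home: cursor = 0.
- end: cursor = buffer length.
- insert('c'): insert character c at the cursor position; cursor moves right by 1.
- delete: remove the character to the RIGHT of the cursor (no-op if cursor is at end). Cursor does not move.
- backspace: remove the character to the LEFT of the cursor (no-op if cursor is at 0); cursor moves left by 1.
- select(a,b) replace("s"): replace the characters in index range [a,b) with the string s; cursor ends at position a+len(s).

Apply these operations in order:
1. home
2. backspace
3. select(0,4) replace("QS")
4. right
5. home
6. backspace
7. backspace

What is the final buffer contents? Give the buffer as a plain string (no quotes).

Answer: QS

Derivation:
After op 1 (home): buf='DSCT' cursor=0
After op 2 (backspace): buf='DSCT' cursor=0
After op 3 (select(0,4) replace("QS")): buf='QS' cursor=2
After op 4 (right): buf='QS' cursor=2
After op 5 (home): buf='QS' cursor=0
After op 6 (backspace): buf='QS' cursor=0
After op 7 (backspace): buf='QS' cursor=0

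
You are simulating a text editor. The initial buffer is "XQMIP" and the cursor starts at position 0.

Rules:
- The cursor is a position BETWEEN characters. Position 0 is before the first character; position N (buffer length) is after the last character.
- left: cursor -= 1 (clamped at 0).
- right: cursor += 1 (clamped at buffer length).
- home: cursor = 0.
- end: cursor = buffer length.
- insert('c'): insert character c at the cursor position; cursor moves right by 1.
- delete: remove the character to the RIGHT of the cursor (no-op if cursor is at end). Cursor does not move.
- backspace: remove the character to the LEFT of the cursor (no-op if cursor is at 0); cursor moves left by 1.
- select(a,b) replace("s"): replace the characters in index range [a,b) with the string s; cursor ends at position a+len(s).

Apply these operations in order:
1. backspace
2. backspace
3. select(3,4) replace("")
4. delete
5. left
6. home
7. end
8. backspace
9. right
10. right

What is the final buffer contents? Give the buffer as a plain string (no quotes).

Answer: XQ

Derivation:
After op 1 (backspace): buf='XQMIP' cursor=0
After op 2 (backspace): buf='XQMIP' cursor=0
After op 3 (select(3,4) replace("")): buf='XQMP' cursor=3
After op 4 (delete): buf='XQM' cursor=3
After op 5 (left): buf='XQM' cursor=2
After op 6 (home): buf='XQM' cursor=0
After op 7 (end): buf='XQM' cursor=3
After op 8 (backspace): buf='XQ' cursor=2
After op 9 (right): buf='XQ' cursor=2
After op 10 (right): buf='XQ' cursor=2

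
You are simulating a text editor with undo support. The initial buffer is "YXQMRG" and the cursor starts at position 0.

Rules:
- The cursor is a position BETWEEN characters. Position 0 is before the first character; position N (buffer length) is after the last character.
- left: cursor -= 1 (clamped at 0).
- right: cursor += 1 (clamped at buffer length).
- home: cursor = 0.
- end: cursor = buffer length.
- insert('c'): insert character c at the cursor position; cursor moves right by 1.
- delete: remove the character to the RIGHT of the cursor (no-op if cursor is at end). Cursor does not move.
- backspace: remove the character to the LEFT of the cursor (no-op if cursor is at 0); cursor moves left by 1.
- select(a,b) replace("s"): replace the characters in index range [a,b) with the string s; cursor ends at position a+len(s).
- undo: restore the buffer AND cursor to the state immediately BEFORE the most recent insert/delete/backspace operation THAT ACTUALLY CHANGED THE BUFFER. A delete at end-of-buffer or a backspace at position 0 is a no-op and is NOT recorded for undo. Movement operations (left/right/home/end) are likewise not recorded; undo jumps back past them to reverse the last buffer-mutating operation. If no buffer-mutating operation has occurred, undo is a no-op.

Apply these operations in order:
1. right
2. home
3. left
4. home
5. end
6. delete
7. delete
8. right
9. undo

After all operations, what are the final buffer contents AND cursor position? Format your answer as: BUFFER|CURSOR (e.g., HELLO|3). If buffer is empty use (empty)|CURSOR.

Answer: YXQMRG|6

Derivation:
After op 1 (right): buf='YXQMRG' cursor=1
After op 2 (home): buf='YXQMRG' cursor=0
After op 3 (left): buf='YXQMRG' cursor=0
After op 4 (home): buf='YXQMRG' cursor=0
After op 5 (end): buf='YXQMRG' cursor=6
After op 6 (delete): buf='YXQMRG' cursor=6
After op 7 (delete): buf='YXQMRG' cursor=6
After op 8 (right): buf='YXQMRG' cursor=6
After op 9 (undo): buf='YXQMRG' cursor=6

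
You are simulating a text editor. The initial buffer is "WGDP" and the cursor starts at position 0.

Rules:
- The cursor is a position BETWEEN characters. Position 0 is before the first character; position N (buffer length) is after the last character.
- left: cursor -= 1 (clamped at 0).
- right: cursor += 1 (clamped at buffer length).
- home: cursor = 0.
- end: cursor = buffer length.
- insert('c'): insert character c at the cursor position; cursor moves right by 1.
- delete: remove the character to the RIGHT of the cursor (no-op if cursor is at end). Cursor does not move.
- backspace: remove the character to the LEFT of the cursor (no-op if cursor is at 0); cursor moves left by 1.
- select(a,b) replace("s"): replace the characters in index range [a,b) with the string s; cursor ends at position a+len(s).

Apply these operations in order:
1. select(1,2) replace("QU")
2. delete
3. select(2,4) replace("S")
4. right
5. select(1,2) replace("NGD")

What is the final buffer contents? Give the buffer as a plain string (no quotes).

After op 1 (select(1,2) replace("QU")): buf='WQUDP' cursor=3
After op 2 (delete): buf='WQUP' cursor=3
After op 3 (select(2,4) replace("S")): buf='WQS' cursor=3
After op 4 (right): buf='WQS' cursor=3
After op 5 (select(1,2) replace("NGD")): buf='WNGDS' cursor=4

Answer: WNGDS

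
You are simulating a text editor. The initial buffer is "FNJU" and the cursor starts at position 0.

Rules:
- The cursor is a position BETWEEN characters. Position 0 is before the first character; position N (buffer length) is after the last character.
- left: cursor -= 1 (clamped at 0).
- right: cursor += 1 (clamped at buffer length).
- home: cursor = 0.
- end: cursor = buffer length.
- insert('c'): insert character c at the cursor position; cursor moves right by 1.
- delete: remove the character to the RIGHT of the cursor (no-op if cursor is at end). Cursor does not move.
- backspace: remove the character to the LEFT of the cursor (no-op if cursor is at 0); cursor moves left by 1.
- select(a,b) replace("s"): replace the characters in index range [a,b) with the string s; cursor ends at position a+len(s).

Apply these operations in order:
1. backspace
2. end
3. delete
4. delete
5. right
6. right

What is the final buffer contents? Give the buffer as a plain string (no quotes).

After op 1 (backspace): buf='FNJU' cursor=0
After op 2 (end): buf='FNJU' cursor=4
After op 3 (delete): buf='FNJU' cursor=4
After op 4 (delete): buf='FNJU' cursor=4
After op 5 (right): buf='FNJU' cursor=4
After op 6 (right): buf='FNJU' cursor=4

Answer: FNJU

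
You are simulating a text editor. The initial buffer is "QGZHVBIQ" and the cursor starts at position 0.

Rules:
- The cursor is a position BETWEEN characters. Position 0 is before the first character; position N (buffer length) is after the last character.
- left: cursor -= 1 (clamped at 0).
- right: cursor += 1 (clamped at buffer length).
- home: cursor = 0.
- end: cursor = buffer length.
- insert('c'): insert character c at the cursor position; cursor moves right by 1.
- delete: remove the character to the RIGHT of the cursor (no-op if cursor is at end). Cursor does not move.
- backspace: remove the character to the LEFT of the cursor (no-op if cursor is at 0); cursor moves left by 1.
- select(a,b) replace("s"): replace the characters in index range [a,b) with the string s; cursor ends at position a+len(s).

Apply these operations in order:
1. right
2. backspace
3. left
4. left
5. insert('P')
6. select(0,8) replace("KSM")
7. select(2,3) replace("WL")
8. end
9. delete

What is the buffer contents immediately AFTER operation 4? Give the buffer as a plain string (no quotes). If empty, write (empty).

Answer: GZHVBIQ

Derivation:
After op 1 (right): buf='QGZHVBIQ' cursor=1
After op 2 (backspace): buf='GZHVBIQ' cursor=0
After op 3 (left): buf='GZHVBIQ' cursor=0
After op 4 (left): buf='GZHVBIQ' cursor=0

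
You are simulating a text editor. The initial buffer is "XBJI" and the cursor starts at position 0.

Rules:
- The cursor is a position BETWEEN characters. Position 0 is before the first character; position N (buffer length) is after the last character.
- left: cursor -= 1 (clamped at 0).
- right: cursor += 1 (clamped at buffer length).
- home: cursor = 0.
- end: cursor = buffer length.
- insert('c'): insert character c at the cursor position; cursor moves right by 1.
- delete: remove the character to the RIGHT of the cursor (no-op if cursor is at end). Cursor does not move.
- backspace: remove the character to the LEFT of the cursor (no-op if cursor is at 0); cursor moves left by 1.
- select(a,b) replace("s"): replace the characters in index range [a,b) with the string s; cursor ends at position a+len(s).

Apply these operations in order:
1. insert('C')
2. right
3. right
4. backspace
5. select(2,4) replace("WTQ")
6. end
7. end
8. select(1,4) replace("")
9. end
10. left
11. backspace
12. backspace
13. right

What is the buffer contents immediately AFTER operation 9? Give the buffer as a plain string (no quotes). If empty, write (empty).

After op 1 (insert('C')): buf='CXBJI' cursor=1
After op 2 (right): buf='CXBJI' cursor=2
After op 3 (right): buf='CXBJI' cursor=3
After op 4 (backspace): buf='CXJI' cursor=2
After op 5 (select(2,4) replace("WTQ")): buf='CXWTQ' cursor=5
After op 6 (end): buf='CXWTQ' cursor=5
After op 7 (end): buf='CXWTQ' cursor=5
After op 8 (select(1,4) replace("")): buf='CQ' cursor=1
After op 9 (end): buf='CQ' cursor=2

Answer: CQ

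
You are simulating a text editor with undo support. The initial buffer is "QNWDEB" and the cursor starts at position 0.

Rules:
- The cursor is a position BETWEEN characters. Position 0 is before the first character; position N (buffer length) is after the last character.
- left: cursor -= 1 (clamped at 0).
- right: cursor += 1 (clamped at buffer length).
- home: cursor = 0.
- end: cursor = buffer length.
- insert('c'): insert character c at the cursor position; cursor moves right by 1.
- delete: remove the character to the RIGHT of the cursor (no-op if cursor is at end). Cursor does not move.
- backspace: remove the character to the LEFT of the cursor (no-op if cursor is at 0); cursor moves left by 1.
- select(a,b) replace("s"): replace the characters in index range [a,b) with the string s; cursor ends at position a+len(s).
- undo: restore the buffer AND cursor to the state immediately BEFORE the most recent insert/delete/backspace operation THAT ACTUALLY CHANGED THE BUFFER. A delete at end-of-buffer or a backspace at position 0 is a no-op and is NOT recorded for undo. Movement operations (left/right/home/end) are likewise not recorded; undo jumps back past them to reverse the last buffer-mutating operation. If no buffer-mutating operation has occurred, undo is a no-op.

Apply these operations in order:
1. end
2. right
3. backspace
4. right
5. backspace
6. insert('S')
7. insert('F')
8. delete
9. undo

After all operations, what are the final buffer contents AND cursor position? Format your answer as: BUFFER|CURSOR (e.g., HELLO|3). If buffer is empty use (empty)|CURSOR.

After op 1 (end): buf='QNWDEB' cursor=6
After op 2 (right): buf='QNWDEB' cursor=6
After op 3 (backspace): buf='QNWDE' cursor=5
After op 4 (right): buf='QNWDE' cursor=5
After op 5 (backspace): buf='QNWD' cursor=4
After op 6 (insert('S')): buf='QNWDS' cursor=5
After op 7 (insert('F')): buf='QNWDSF' cursor=6
After op 8 (delete): buf='QNWDSF' cursor=6
After op 9 (undo): buf='QNWDS' cursor=5

Answer: QNWDS|5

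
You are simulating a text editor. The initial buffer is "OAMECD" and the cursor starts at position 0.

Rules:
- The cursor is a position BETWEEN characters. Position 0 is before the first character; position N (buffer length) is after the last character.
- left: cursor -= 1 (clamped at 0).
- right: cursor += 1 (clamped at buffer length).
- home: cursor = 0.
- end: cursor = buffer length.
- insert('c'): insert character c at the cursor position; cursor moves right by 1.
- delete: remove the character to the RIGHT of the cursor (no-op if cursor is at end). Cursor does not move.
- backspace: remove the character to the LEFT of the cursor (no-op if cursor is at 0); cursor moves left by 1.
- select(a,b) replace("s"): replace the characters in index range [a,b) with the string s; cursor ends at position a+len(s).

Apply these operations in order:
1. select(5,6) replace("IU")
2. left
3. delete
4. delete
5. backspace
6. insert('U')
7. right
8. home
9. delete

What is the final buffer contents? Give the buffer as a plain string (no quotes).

After op 1 (select(5,6) replace("IU")): buf='OAMECIU' cursor=7
After op 2 (left): buf='OAMECIU' cursor=6
After op 3 (delete): buf='OAMECI' cursor=6
After op 4 (delete): buf='OAMECI' cursor=6
After op 5 (backspace): buf='OAMEC' cursor=5
After op 6 (insert('U')): buf='OAMECU' cursor=6
After op 7 (right): buf='OAMECU' cursor=6
After op 8 (home): buf='OAMECU' cursor=0
After op 9 (delete): buf='AMECU' cursor=0

Answer: AMECU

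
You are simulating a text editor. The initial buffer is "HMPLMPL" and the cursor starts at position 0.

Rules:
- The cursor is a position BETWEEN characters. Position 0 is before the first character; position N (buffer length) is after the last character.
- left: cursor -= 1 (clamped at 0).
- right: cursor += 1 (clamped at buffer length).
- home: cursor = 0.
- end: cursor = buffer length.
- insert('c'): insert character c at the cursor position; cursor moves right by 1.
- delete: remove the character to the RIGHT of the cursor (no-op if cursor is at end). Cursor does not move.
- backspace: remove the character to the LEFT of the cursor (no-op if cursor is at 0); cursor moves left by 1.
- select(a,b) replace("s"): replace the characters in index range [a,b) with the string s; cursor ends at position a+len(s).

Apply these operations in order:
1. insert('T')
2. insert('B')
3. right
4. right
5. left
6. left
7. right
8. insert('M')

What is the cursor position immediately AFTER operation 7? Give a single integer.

Answer: 3

Derivation:
After op 1 (insert('T')): buf='THMPLMPL' cursor=1
After op 2 (insert('B')): buf='TBHMPLMPL' cursor=2
After op 3 (right): buf='TBHMPLMPL' cursor=3
After op 4 (right): buf='TBHMPLMPL' cursor=4
After op 5 (left): buf='TBHMPLMPL' cursor=3
After op 6 (left): buf='TBHMPLMPL' cursor=2
After op 7 (right): buf='TBHMPLMPL' cursor=3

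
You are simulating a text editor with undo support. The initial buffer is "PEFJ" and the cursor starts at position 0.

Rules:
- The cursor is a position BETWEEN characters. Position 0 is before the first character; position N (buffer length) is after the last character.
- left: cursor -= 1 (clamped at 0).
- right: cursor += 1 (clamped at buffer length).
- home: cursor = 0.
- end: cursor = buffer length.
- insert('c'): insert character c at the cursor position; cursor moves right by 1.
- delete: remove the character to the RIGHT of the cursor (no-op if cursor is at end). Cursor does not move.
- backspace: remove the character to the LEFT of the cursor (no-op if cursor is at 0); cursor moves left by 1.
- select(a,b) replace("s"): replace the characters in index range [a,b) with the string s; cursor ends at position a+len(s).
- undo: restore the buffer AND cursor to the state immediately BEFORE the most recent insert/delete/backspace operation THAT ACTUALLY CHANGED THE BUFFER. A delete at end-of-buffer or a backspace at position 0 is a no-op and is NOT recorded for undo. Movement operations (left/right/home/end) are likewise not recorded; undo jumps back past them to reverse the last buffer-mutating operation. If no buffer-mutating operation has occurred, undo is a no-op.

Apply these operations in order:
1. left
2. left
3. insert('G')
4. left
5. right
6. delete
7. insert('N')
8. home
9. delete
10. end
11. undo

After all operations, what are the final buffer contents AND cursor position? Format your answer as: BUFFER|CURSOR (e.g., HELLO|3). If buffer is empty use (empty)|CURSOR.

After op 1 (left): buf='PEFJ' cursor=0
After op 2 (left): buf='PEFJ' cursor=0
After op 3 (insert('G')): buf='GPEFJ' cursor=1
After op 4 (left): buf='GPEFJ' cursor=0
After op 5 (right): buf='GPEFJ' cursor=1
After op 6 (delete): buf='GEFJ' cursor=1
After op 7 (insert('N')): buf='GNEFJ' cursor=2
After op 8 (home): buf='GNEFJ' cursor=0
After op 9 (delete): buf='NEFJ' cursor=0
After op 10 (end): buf='NEFJ' cursor=4
After op 11 (undo): buf='GNEFJ' cursor=0

Answer: GNEFJ|0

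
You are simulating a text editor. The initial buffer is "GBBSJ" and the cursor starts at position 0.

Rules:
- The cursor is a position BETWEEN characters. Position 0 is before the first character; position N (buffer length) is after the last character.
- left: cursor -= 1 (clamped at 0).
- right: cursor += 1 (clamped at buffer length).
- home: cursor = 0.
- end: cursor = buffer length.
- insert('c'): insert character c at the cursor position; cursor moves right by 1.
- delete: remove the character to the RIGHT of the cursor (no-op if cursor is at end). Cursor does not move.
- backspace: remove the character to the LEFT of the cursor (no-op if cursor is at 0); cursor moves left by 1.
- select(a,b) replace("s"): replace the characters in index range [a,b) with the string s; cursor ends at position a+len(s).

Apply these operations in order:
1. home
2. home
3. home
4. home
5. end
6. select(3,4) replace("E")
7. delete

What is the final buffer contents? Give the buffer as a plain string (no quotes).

After op 1 (home): buf='GBBSJ' cursor=0
After op 2 (home): buf='GBBSJ' cursor=0
After op 3 (home): buf='GBBSJ' cursor=0
After op 4 (home): buf='GBBSJ' cursor=0
After op 5 (end): buf='GBBSJ' cursor=5
After op 6 (select(3,4) replace("E")): buf='GBBEJ' cursor=4
After op 7 (delete): buf='GBBE' cursor=4

Answer: GBBE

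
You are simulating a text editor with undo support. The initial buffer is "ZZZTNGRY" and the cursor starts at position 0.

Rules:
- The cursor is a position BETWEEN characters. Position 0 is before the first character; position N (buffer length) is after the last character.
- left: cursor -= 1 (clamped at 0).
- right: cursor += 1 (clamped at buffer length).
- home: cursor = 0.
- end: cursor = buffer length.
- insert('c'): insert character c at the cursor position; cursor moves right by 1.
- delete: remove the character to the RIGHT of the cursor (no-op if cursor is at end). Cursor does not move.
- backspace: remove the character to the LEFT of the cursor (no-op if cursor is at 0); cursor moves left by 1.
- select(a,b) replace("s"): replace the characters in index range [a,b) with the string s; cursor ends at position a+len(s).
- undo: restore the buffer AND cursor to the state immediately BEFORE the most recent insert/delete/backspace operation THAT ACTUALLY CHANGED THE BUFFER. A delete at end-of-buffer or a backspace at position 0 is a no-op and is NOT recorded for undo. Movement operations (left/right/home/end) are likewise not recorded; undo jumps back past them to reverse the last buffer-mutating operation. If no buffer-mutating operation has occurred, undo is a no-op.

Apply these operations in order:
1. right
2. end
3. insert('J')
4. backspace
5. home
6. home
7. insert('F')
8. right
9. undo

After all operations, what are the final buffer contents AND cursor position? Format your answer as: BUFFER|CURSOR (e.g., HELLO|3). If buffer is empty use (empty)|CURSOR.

After op 1 (right): buf='ZZZTNGRY' cursor=1
After op 2 (end): buf='ZZZTNGRY' cursor=8
After op 3 (insert('J')): buf='ZZZTNGRYJ' cursor=9
After op 4 (backspace): buf='ZZZTNGRY' cursor=8
After op 5 (home): buf='ZZZTNGRY' cursor=0
After op 6 (home): buf='ZZZTNGRY' cursor=0
After op 7 (insert('F')): buf='FZZZTNGRY' cursor=1
After op 8 (right): buf='FZZZTNGRY' cursor=2
After op 9 (undo): buf='ZZZTNGRY' cursor=0

Answer: ZZZTNGRY|0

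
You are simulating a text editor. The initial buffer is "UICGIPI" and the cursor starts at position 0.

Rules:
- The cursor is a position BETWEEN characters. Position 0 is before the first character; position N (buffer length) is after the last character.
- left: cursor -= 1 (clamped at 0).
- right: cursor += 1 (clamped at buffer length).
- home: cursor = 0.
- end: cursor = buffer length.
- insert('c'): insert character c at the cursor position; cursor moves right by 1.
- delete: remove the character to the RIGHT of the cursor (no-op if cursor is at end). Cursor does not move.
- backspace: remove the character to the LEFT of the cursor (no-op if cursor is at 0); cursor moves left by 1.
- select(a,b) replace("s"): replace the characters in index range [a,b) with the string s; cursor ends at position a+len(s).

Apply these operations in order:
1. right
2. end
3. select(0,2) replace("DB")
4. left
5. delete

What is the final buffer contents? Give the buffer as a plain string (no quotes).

After op 1 (right): buf='UICGIPI' cursor=1
After op 2 (end): buf='UICGIPI' cursor=7
After op 3 (select(0,2) replace("DB")): buf='DBCGIPI' cursor=2
After op 4 (left): buf='DBCGIPI' cursor=1
After op 5 (delete): buf='DCGIPI' cursor=1

Answer: DCGIPI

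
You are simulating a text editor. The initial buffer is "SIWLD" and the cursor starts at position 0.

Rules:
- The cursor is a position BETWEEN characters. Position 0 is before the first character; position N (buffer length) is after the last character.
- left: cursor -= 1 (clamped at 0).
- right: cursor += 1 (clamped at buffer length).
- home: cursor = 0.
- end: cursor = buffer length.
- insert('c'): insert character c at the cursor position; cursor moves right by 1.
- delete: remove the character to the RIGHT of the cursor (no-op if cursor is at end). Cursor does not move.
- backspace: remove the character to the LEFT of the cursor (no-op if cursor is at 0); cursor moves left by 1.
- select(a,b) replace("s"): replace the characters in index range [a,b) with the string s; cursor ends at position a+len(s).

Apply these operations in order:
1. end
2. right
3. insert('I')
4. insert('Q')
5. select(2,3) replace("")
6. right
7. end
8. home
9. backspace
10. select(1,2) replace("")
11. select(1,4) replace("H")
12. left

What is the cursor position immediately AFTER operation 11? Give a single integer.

Answer: 2

Derivation:
After op 1 (end): buf='SIWLD' cursor=5
After op 2 (right): buf='SIWLD' cursor=5
After op 3 (insert('I')): buf='SIWLDI' cursor=6
After op 4 (insert('Q')): buf='SIWLDIQ' cursor=7
After op 5 (select(2,3) replace("")): buf='SILDIQ' cursor=2
After op 6 (right): buf='SILDIQ' cursor=3
After op 7 (end): buf='SILDIQ' cursor=6
After op 8 (home): buf='SILDIQ' cursor=0
After op 9 (backspace): buf='SILDIQ' cursor=0
After op 10 (select(1,2) replace("")): buf='SLDIQ' cursor=1
After op 11 (select(1,4) replace("H")): buf='SHQ' cursor=2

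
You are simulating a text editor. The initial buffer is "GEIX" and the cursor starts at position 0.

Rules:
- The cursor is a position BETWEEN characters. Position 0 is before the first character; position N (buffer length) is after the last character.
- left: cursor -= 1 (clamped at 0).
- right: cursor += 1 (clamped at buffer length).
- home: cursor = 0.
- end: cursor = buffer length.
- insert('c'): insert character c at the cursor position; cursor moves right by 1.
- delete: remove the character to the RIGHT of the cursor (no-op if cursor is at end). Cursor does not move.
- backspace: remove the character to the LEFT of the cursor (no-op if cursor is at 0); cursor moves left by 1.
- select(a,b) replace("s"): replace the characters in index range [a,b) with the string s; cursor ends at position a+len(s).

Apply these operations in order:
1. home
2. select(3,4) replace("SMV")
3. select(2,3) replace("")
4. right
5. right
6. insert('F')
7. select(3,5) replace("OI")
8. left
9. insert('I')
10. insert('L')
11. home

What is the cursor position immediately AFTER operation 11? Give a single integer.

After op 1 (home): buf='GEIX' cursor=0
After op 2 (select(3,4) replace("SMV")): buf='GEISMV' cursor=6
After op 3 (select(2,3) replace("")): buf='GESMV' cursor=2
After op 4 (right): buf='GESMV' cursor=3
After op 5 (right): buf='GESMV' cursor=4
After op 6 (insert('F')): buf='GESMFV' cursor=5
After op 7 (select(3,5) replace("OI")): buf='GESOIV' cursor=5
After op 8 (left): buf='GESOIV' cursor=4
After op 9 (insert('I')): buf='GESOIIV' cursor=5
After op 10 (insert('L')): buf='GESOILIV' cursor=6
After op 11 (home): buf='GESOILIV' cursor=0

Answer: 0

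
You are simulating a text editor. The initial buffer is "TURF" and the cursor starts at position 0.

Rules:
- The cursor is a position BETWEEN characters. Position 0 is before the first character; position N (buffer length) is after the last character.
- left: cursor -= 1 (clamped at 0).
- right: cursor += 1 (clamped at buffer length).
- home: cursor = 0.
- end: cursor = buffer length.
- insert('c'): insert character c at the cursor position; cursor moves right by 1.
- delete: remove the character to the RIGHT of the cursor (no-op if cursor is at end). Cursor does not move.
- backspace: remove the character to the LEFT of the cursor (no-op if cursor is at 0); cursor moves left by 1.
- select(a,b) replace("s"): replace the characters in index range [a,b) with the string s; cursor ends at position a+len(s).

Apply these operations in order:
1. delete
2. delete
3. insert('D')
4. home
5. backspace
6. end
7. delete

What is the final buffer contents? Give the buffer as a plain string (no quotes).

After op 1 (delete): buf='URF' cursor=0
After op 2 (delete): buf='RF' cursor=0
After op 3 (insert('D')): buf='DRF' cursor=1
After op 4 (home): buf='DRF' cursor=0
After op 5 (backspace): buf='DRF' cursor=0
After op 6 (end): buf='DRF' cursor=3
After op 7 (delete): buf='DRF' cursor=3

Answer: DRF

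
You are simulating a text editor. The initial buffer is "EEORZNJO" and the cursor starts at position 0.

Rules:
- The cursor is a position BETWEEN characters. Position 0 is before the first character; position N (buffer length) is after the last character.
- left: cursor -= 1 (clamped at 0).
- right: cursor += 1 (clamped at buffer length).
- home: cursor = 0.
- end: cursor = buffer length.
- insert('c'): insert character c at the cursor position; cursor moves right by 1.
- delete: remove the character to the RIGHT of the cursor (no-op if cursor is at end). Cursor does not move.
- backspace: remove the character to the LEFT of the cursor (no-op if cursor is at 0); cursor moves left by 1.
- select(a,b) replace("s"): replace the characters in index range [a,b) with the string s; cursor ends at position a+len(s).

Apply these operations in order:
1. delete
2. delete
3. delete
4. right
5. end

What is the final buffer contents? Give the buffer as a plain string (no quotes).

Answer: RZNJO

Derivation:
After op 1 (delete): buf='EORZNJO' cursor=0
After op 2 (delete): buf='ORZNJO' cursor=0
After op 3 (delete): buf='RZNJO' cursor=0
After op 4 (right): buf='RZNJO' cursor=1
After op 5 (end): buf='RZNJO' cursor=5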